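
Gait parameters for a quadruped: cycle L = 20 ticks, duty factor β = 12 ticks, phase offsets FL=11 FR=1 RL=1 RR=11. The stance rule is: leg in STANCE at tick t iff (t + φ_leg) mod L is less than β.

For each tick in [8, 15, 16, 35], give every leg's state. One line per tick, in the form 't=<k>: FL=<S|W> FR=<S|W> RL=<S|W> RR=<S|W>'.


t=8: FL=W FR=S RL=S RR=W
t=15: FL=S FR=W RL=W RR=S
t=16: FL=S FR=W RL=W RR=S
t=35: FL=S FR=W RL=W RR=S

t=8: phase=(19,9,9,19) vs β=12 → FL=W FR=S RL=S RR=W
t=15: phase=(6,16,16,6) vs β=12 → FL=S FR=W RL=W RR=S
t=16: phase=(7,17,17,7) vs β=12 → FL=S FR=W RL=W RR=S
t=35: phase=(6,16,16,6) vs β=12 → FL=S FR=W RL=W RR=S


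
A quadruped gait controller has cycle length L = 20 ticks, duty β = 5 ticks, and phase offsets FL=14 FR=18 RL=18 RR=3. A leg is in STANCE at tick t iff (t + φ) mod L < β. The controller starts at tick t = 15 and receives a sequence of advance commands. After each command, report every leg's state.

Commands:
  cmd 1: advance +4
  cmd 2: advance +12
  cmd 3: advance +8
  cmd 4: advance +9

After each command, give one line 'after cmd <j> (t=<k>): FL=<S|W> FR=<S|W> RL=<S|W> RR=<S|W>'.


after cmd 1 (t=19): FL=W FR=W RL=W RR=S
after cmd 2 (t=31): FL=W FR=W RL=W RR=W
after cmd 3 (t=39): FL=W FR=W RL=W RR=S
after cmd 4 (t=48): FL=S FR=W RL=W RR=W

start t=15: FL=W FR=W RL=W RR=W
cmd 1: advance +4 → t=19, phase=(13,17,17,2) → FL=W FR=W RL=W RR=S
cmd 2: advance +12 → t=31, phase=(5,9,9,14) → FL=W FR=W RL=W RR=W
cmd 3: advance +8 → t=39, phase=(13,17,17,2) → FL=W FR=W RL=W RR=S
cmd 4: advance +9 → t=48, phase=(2,6,6,11) → FL=S FR=W RL=W RR=W


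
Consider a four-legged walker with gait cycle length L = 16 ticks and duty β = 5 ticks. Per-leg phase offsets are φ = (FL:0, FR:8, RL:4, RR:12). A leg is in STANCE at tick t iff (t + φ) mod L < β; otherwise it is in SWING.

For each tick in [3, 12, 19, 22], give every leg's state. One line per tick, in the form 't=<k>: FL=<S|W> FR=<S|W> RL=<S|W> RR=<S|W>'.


t=3: FL=S FR=W RL=W RR=W
t=12: FL=W FR=S RL=S RR=W
t=19: FL=S FR=W RL=W RR=W
t=22: FL=W FR=W RL=W RR=S

t=3: phase=(3,11,7,15) vs β=5 → FL=S FR=W RL=W RR=W
t=12: phase=(12,4,0,8) vs β=5 → FL=W FR=S RL=S RR=W
t=19: phase=(3,11,7,15) vs β=5 → FL=S FR=W RL=W RR=W
t=22: phase=(6,14,10,2) vs β=5 → FL=W FR=W RL=W RR=S


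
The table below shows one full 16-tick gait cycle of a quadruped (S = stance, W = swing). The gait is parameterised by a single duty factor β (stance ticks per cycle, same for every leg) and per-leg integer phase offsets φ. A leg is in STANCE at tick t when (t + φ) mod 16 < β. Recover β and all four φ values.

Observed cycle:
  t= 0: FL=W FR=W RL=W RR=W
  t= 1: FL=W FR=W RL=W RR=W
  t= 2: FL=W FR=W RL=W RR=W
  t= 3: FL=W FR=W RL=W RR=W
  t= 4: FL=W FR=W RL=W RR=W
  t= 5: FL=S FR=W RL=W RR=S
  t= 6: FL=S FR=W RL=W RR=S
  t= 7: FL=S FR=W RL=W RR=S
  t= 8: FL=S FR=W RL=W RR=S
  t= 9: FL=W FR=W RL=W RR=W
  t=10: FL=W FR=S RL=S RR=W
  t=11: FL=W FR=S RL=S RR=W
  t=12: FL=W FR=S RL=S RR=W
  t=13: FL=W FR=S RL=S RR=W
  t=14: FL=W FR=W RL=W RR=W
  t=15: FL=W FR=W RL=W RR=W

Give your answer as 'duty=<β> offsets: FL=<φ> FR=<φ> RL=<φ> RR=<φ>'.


duty β = stance ticks per leg = 4
FL: stance ticks = 4; W→S at t=5 → φ=11
FR: stance ticks = 4; W→S at t=10 → φ=6
RL: stance ticks = 4; W→S at t=10 → φ=6
RR: stance ticks = 4; W→S at t=5 → φ=11

duty=4 offsets: FL=11 FR=6 RL=6 RR=11


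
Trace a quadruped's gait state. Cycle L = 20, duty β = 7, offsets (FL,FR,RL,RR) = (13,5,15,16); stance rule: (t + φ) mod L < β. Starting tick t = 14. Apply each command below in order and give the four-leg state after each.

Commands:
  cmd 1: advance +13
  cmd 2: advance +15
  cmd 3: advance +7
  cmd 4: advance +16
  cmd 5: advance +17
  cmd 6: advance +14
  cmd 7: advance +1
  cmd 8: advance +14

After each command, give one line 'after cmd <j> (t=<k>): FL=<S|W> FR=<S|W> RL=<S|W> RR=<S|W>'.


after cmd 1 (t=27): FL=S FR=W RL=S RR=S
after cmd 2 (t=42): FL=W FR=W RL=W RR=W
after cmd 3 (t=49): FL=S FR=W RL=S RR=S
after cmd 4 (t=65): FL=W FR=W RL=S RR=S
after cmd 5 (t=82): FL=W FR=W RL=W RR=W
after cmd 6 (t=96): FL=W FR=S RL=W RR=W
after cmd 7 (t=97): FL=W FR=S RL=W RR=W
after cmd 8 (t=111): FL=S FR=W RL=S RR=W

start t=14: FL=W FR=W RL=W RR=W
cmd 1: advance +13 → t=27, phase=(0,12,2,3) → FL=S FR=W RL=S RR=S
cmd 2: advance +15 → t=42, phase=(15,7,17,18) → FL=W FR=W RL=W RR=W
cmd 3: advance +7 → t=49, phase=(2,14,4,5) → FL=S FR=W RL=S RR=S
cmd 4: advance +16 → t=65, phase=(18,10,0,1) → FL=W FR=W RL=S RR=S
cmd 5: advance +17 → t=82, phase=(15,7,17,18) → FL=W FR=W RL=W RR=W
cmd 6: advance +14 → t=96, phase=(9,1,11,12) → FL=W FR=S RL=W RR=W
cmd 7: advance +1 → t=97, phase=(10,2,12,13) → FL=W FR=S RL=W RR=W
cmd 8: advance +14 → t=111, phase=(4,16,6,7) → FL=S FR=W RL=S RR=W


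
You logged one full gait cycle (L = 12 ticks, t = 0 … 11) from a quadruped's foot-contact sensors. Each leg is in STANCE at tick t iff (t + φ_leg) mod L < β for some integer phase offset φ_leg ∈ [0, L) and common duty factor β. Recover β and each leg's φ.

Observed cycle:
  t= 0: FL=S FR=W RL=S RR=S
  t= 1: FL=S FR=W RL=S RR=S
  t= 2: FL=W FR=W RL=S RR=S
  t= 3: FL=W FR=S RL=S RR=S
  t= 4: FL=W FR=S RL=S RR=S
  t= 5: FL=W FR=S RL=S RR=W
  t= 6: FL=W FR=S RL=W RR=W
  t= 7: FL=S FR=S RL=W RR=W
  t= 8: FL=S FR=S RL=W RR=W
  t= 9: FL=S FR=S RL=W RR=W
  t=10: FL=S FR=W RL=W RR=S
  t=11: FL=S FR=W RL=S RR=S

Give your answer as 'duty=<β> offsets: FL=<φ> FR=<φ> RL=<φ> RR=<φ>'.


duty=7 offsets: FL=5 FR=9 RL=1 RR=2

duty β = stance ticks per leg = 7
FL: stance ticks = 7; W→S at t=7 → φ=5
FR: stance ticks = 7; W→S at t=3 → φ=9
RL: stance ticks = 7; W→S at t=11 → φ=1
RR: stance ticks = 7; W→S at t=10 → φ=2


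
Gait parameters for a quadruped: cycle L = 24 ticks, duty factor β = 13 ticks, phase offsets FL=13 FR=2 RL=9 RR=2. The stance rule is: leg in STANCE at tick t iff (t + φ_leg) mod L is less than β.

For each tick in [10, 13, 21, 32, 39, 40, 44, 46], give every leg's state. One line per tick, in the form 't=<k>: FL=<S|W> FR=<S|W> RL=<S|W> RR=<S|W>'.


t=10: FL=W FR=S RL=W RR=S
t=13: FL=S FR=W RL=W RR=W
t=21: FL=S FR=W RL=S RR=W
t=32: FL=W FR=S RL=W RR=S
t=39: FL=S FR=W RL=S RR=W
t=40: FL=S FR=W RL=S RR=W
t=44: FL=S FR=W RL=S RR=W
t=46: FL=S FR=S RL=S RR=S

t=10: phase=(23,12,19,12) vs β=13 → FL=W FR=S RL=W RR=S
t=13: phase=(2,15,22,15) vs β=13 → FL=S FR=W RL=W RR=W
t=21: phase=(10,23,6,23) vs β=13 → FL=S FR=W RL=S RR=W
t=32: phase=(21,10,17,10) vs β=13 → FL=W FR=S RL=W RR=S
t=39: phase=(4,17,0,17) vs β=13 → FL=S FR=W RL=S RR=W
t=40: phase=(5,18,1,18) vs β=13 → FL=S FR=W RL=S RR=W
t=44: phase=(9,22,5,22) vs β=13 → FL=S FR=W RL=S RR=W
t=46: phase=(11,0,7,0) vs β=13 → FL=S FR=S RL=S RR=S


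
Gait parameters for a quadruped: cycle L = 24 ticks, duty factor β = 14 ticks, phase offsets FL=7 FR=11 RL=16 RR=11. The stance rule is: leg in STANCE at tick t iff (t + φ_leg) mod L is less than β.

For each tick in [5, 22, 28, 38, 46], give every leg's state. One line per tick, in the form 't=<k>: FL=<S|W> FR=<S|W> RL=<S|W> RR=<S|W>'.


t=5: phase=(12,16,21,16) vs β=14 → FL=S FR=W RL=W RR=W
t=22: phase=(5,9,14,9) vs β=14 → FL=S FR=S RL=W RR=S
t=28: phase=(11,15,20,15) vs β=14 → FL=S FR=W RL=W RR=W
t=38: phase=(21,1,6,1) vs β=14 → FL=W FR=S RL=S RR=S
t=46: phase=(5,9,14,9) vs β=14 → FL=S FR=S RL=W RR=S

t=5: FL=S FR=W RL=W RR=W
t=22: FL=S FR=S RL=W RR=S
t=28: FL=S FR=W RL=W RR=W
t=38: FL=W FR=S RL=S RR=S
t=46: FL=S FR=S RL=W RR=S


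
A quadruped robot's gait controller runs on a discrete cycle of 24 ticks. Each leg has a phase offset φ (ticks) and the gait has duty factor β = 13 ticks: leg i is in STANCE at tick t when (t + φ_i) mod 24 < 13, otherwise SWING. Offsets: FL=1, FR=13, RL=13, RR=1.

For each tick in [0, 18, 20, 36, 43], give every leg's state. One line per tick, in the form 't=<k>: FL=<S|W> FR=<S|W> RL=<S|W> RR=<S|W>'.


t=0: phase=(1,13,13,1) vs β=13 → FL=S FR=W RL=W RR=S
t=18: phase=(19,7,7,19) vs β=13 → FL=W FR=S RL=S RR=W
t=20: phase=(21,9,9,21) vs β=13 → FL=W FR=S RL=S RR=W
t=36: phase=(13,1,1,13) vs β=13 → FL=W FR=S RL=S RR=W
t=43: phase=(20,8,8,20) vs β=13 → FL=W FR=S RL=S RR=W

t=0: FL=S FR=W RL=W RR=S
t=18: FL=W FR=S RL=S RR=W
t=20: FL=W FR=S RL=S RR=W
t=36: FL=W FR=S RL=S RR=W
t=43: FL=W FR=S RL=S RR=W


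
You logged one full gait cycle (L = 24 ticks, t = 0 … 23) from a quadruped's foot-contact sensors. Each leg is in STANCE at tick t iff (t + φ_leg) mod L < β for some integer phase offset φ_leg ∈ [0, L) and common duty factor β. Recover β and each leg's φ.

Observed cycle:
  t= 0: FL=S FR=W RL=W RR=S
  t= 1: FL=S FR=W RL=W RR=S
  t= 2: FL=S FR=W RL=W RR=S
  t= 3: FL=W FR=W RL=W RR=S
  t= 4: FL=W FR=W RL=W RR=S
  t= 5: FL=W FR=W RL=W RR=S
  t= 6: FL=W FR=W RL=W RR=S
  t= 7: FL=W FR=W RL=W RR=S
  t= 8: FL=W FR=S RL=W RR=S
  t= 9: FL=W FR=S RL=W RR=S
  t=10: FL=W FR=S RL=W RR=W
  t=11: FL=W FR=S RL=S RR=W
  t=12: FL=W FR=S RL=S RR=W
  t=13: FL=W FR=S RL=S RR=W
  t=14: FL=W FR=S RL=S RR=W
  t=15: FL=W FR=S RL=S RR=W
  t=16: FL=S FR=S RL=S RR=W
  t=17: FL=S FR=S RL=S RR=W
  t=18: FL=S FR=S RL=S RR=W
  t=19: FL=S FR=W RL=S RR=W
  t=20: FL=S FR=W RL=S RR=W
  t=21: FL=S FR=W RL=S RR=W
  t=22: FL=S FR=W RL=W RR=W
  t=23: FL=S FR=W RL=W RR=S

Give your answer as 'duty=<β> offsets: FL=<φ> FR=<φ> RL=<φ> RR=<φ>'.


duty=11 offsets: FL=8 FR=16 RL=13 RR=1

duty β = stance ticks per leg = 11
FL: stance ticks = 11; W→S at t=16 → φ=8
FR: stance ticks = 11; W→S at t=8 → φ=16
RL: stance ticks = 11; W→S at t=11 → φ=13
RR: stance ticks = 11; W→S at t=23 → φ=1


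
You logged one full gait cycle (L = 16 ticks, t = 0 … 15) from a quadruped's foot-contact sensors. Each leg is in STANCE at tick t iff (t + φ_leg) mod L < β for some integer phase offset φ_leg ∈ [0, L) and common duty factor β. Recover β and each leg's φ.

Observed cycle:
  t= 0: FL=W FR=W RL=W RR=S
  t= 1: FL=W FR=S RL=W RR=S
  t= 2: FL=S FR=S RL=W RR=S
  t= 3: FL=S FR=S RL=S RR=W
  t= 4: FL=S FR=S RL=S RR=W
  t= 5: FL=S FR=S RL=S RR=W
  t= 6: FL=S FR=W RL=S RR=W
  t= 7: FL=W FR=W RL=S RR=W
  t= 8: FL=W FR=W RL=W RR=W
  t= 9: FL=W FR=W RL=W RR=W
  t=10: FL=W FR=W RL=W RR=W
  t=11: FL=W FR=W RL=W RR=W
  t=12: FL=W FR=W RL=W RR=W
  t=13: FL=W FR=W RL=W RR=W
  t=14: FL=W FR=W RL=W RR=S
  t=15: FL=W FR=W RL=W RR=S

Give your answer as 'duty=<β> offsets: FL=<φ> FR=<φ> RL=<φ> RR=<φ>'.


duty=5 offsets: FL=14 FR=15 RL=13 RR=2

duty β = stance ticks per leg = 5
FL: stance ticks = 5; W→S at t=2 → φ=14
FR: stance ticks = 5; W→S at t=1 → φ=15
RL: stance ticks = 5; W→S at t=3 → φ=13
RR: stance ticks = 5; W→S at t=14 → φ=2


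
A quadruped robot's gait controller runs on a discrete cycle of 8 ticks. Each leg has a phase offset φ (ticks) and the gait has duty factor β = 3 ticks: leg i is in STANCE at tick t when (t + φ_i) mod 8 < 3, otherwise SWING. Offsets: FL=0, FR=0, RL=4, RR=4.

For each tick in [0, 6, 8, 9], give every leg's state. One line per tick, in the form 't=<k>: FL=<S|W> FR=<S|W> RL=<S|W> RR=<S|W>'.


t=0: FL=S FR=S RL=W RR=W
t=6: FL=W FR=W RL=S RR=S
t=8: FL=S FR=S RL=W RR=W
t=9: FL=S FR=S RL=W RR=W

t=0: phase=(0,0,4,4) vs β=3 → FL=S FR=S RL=W RR=W
t=6: phase=(6,6,2,2) vs β=3 → FL=W FR=W RL=S RR=S
t=8: phase=(0,0,4,4) vs β=3 → FL=S FR=S RL=W RR=W
t=9: phase=(1,1,5,5) vs β=3 → FL=S FR=S RL=W RR=W


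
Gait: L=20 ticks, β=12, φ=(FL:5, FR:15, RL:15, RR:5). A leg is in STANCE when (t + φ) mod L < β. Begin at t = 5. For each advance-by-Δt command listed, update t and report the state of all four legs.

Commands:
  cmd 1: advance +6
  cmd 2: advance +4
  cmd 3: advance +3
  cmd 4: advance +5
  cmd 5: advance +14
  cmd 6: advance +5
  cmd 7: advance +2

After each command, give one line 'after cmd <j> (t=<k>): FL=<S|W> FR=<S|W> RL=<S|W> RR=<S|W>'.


start t=5: FL=S FR=S RL=S RR=S
cmd 1: advance +6 → t=11, phase=(16,6,6,16) → FL=W FR=S RL=S RR=W
cmd 2: advance +4 → t=15, phase=(0,10,10,0) → FL=S FR=S RL=S RR=S
cmd 3: advance +3 → t=18, phase=(3,13,13,3) → FL=S FR=W RL=W RR=S
cmd 4: advance +5 → t=23, phase=(8,18,18,8) → FL=S FR=W RL=W RR=S
cmd 5: advance +14 → t=37, phase=(2,12,12,2) → FL=S FR=W RL=W RR=S
cmd 6: advance +5 → t=42, phase=(7,17,17,7) → FL=S FR=W RL=W RR=S
cmd 7: advance +2 → t=44, phase=(9,19,19,9) → FL=S FR=W RL=W RR=S

after cmd 1 (t=11): FL=W FR=S RL=S RR=W
after cmd 2 (t=15): FL=S FR=S RL=S RR=S
after cmd 3 (t=18): FL=S FR=W RL=W RR=S
after cmd 4 (t=23): FL=S FR=W RL=W RR=S
after cmd 5 (t=37): FL=S FR=W RL=W RR=S
after cmd 6 (t=42): FL=S FR=W RL=W RR=S
after cmd 7 (t=44): FL=S FR=W RL=W RR=S


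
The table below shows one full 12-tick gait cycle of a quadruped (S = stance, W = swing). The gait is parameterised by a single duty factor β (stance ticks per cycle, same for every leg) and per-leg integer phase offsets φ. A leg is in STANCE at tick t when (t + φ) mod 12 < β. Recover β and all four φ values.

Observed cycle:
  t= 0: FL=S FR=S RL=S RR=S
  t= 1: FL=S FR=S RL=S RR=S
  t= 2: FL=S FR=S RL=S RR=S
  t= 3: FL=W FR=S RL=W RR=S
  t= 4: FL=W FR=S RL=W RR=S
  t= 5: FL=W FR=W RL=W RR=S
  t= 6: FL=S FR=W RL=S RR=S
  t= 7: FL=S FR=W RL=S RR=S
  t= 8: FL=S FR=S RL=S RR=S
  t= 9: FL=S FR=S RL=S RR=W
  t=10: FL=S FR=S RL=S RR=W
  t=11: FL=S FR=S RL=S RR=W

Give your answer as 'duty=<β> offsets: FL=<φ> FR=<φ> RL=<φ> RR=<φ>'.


duty=9 offsets: FL=6 FR=4 RL=6 RR=0

duty β = stance ticks per leg = 9
FL: stance ticks = 9; W→S at t=6 → φ=6
FR: stance ticks = 9; W→S at t=8 → φ=4
RL: stance ticks = 9; W→S at t=6 → φ=6
RR: stance ticks = 9; W→S at t=0 → φ=0


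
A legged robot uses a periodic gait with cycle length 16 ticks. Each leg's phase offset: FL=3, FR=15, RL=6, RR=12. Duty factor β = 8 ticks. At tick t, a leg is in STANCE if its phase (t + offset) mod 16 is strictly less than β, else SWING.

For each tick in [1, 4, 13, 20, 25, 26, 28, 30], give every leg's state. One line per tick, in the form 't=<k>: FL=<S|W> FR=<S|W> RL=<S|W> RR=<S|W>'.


t=1: phase=(4,0,7,13) vs β=8 → FL=S FR=S RL=S RR=W
t=4: phase=(7,3,10,0) vs β=8 → FL=S FR=S RL=W RR=S
t=13: phase=(0,12,3,9) vs β=8 → FL=S FR=W RL=S RR=W
t=20: phase=(7,3,10,0) vs β=8 → FL=S FR=S RL=W RR=S
t=25: phase=(12,8,15,5) vs β=8 → FL=W FR=W RL=W RR=S
t=26: phase=(13,9,0,6) vs β=8 → FL=W FR=W RL=S RR=S
t=28: phase=(15,11,2,8) vs β=8 → FL=W FR=W RL=S RR=W
t=30: phase=(1,13,4,10) vs β=8 → FL=S FR=W RL=S RR=W

t=1: FL=S FR=S RL=S RR=W
t=4: FL=S FR=S RL=W RR=S
t=13: FL=S FR=W RL=S RR=W
t=20: FL=S FR=S RL=W RR=S
t=25: FL=W FR=W RL=W RR=S
t=26: FL=W FR=W RL=S RR=S
t=28: FL=W FR=W RL=S RR=W
t=30: FL=S FR=W RL=S RR=W


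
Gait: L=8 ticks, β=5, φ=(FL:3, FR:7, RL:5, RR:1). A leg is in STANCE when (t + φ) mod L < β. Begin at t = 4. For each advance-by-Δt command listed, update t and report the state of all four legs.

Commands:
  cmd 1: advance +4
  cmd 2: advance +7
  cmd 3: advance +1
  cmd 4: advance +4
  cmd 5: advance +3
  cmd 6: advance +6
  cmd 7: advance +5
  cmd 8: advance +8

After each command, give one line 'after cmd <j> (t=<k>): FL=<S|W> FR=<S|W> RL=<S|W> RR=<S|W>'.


start t=4: FL=W FR=S RL=S RR=W
cmd 1: advance +4 → t=8, phase=(3,7,5,1) → FL=S FR=W RL=W RR=S
cmd 2: advance +7 → t=15, phase=(2,6,4,0) → FL=S FR=W RL=S RR=S
cmd 3: advance +1 → t=16, phase=(3,7,5,1) → FL=S FR=W RL=W RR=S
cmd 4: advance +4 → t=20, phase=(7,3,1,5) → FL=W FR=S RL=S RR=W
cmd 5: advance +3 → t=23, phase=(2,6,4,0) → FL=S FR=W RL=S RR=S
cmd 6: advance +6 → t=29, phase=(0,4,2,6) → FL=S FR=S RL=S RR=W
cmd 7: advance +5 → t=34, phase=(5,1,7,3) → FL=W FR=S RL=W RR=S
cmd 8: advance +8 → t=42, phase=(5,1,7,3) → FL=W FR=S RL=W RR=S

after cmd 1 (t=8): FL=S FR=W RL=W RR=S
after cmd 2 (t=15): FL=S FR=W RL=S RR=S
after cmd 3 (t=16): FL=S FR=W RL=W RR=S
after cmd 4 (t=20): FL=W FR=S RL=S RR=W
after cmd 5 (t=23): FL=S FR=W RL=S RR=S
after cmd 6 (t=29): FL=S FR=S RL=S RR=W
after cmd 7 (t=34): FL=W FR=S RL=W RR=S
after cmd 8 (t=42): FL=W FR=S RL=W RR=S


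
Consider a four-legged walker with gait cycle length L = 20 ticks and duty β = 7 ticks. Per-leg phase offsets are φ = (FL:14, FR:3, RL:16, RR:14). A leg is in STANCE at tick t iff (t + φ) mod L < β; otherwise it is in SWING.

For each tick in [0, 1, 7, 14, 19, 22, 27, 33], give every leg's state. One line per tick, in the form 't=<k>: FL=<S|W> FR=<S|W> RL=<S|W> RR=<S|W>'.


t=0: FL=W FR=S RL=W RR=W
t=1: FL=W FR=S RL=W RR=W
t=7: FL=S FR=W RL=S RR=S
t=14: FL=W FR=W RL=W RR=W
t=19: FL=W FR=S RL=W RR=W
t=22: FL=W FR=S RL=W RR=W
t=27: FL=S FR=W RL=S RR=S
t=33: FL=W FR=W RL=W RR=W

t=0: phase=(14,3,16,14) vs β=7 → FL=W FR=S RL=W RR=W
t=1: phase=(15,4,17,15) vs β=7 → FL=W FR=S RL=W RR=W
t=7: phase=(1,10,3,1) vs β=7 → FL=S FR=W RL=S RR=S
t=14: phase=(8,17,10,8) vs β=7 → FL=W FR=W RL=W RR=W
t=19: phase=(13,2,15,13) vs β=7 → FL=W FR=S RL=W RR=W
t=22: phase=(16,5,18,16) vs β=7 → FL=W FR=S RL=W RR=W
t=27: phase=(1,10,3,1) vs β=7 → FL=S FR=W RL=S RR=S
t=33: phase=(7,16,9,7) vs β=7 → FL=W FR=W RL=W RR=W


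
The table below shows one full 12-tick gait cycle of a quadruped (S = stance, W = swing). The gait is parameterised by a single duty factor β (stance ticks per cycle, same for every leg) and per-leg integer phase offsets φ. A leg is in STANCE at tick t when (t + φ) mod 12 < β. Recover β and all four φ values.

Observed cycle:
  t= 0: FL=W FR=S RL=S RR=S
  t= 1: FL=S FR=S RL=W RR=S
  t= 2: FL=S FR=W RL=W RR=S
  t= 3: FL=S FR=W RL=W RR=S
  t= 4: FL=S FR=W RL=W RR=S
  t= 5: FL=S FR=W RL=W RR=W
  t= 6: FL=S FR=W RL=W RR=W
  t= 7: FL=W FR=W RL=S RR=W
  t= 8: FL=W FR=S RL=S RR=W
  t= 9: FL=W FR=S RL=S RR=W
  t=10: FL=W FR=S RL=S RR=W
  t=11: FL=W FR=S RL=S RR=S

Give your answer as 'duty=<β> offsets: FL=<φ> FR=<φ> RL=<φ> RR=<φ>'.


duty β = stance ticks per leg = 6
FL: stance ticks = 6; W→S at t=1 → φ=11
FR: stance ticks = 6; W→S at t=8 → φ=4
RL: stance ticks = 6; W→S at t=7 → φ=5
RR: stance ticks = 6; W→S at t=11 → φ=1

duty=6 offsets: FL=11 FR=4 RL=5 RR=1


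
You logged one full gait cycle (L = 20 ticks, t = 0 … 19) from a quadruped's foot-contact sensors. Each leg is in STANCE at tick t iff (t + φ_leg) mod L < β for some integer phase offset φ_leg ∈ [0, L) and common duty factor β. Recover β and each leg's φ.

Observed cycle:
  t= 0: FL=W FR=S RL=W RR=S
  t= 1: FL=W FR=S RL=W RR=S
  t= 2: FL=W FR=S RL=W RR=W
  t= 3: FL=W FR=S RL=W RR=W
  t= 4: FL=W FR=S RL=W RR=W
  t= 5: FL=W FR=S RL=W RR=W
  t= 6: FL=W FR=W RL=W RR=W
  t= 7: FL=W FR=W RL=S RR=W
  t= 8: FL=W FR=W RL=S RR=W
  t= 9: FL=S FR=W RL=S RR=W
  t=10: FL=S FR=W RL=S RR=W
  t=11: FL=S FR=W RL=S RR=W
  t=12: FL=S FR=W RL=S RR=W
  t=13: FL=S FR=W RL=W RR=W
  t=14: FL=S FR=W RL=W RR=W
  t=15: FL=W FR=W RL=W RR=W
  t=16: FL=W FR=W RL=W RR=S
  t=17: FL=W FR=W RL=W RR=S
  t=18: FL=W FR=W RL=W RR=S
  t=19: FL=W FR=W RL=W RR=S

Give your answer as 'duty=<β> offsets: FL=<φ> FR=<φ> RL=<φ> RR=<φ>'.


duty β = stance ticks per leg = 6
FL: stance ticks = 6; W→S at t=9 → φ=11
FR: stance ticks = 6; W→S at t=0 → φ=0
RL: stance ticks = 6; W→S at t=7 → φ=13
RR: stance ticks = 6; W→S at t=16 → φ=4

duty=6 offsets: FL=11 FR=0 RL=13 RR=4


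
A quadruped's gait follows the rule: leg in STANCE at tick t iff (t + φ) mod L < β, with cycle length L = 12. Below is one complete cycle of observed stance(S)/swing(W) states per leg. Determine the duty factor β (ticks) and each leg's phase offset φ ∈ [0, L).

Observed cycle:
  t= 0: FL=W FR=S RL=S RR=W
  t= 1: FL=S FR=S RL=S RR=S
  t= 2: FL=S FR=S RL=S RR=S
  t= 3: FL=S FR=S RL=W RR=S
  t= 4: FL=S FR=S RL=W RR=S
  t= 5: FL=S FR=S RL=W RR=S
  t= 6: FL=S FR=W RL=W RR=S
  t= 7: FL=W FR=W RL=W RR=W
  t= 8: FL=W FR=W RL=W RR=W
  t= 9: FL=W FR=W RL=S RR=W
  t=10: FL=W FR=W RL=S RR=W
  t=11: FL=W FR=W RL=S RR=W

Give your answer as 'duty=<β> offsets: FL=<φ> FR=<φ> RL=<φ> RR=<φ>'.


duty=6 offsets: FL=11 FR=0 RL=3 RR=11

duty β = stance ticks per leg = 6
FL: stance ticks = 6; W→S at t=1 → φ=11
FR: stance ticks = 6; W→S at t=0 → φ=0
RL: stance ticks = 6; W→S at t=9 → φ=3
RR: stance ticks = 6; W→S at t=1 → φ=11


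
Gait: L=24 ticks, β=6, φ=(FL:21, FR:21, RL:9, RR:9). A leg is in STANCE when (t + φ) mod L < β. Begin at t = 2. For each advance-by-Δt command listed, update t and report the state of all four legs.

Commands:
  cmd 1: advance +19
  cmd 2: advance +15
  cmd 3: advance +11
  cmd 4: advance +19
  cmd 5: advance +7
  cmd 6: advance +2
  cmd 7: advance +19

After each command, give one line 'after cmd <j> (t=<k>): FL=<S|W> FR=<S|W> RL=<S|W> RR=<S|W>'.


start t=2: FL=W FR=W RL=W RR=W
cmd 1: advance +19 → t=21, phase=(18,18,6,6) → FL=W FR=W RL=W RR=W
cmd 2: advance +15 → t=36, phase=(9,9,21,21) → FL=W FR=W RL=W RR=W
cmd 3: advance +11 → t=47, phase=(20,20,8,8) → FL=W FR=W RL=W RR=W
cmd 4: advance +19 → t=66, phase=(15,15,3,3) → FL=W FR=W RL=S RR=S
cmd 5: advance +7 → t=73, phase=(22,22,10,10) → FL=W FR=W RL=W RR=W
cmd 6: advance +2 → t=75, phase=(0,0,12,12) → FL=S FR=S RL=W RR=W
cmd 7: advance +19 → t=94, phase=(19,19,7,7) → FL=W FR=W RL=W RR=W

after cmd 1 (t=21): FL=W FR=W RL=W RR=W
after cmd 2 (t=36): FL=W FR=W RL=W RR=W
after cmd 3 (t=47): FL=W FR=W RL=W RR=W
after cmd 4 (t=66): FL=W FR=W RL=S RR=S
after cmd 5 (t=73): FL=W FR=W RL=W RR=W
after cmd 6 (t=75): FL=S FR=S RL=W RR=W
after cmd 7 (t=94): FL=W FR=W RL=W RR=W


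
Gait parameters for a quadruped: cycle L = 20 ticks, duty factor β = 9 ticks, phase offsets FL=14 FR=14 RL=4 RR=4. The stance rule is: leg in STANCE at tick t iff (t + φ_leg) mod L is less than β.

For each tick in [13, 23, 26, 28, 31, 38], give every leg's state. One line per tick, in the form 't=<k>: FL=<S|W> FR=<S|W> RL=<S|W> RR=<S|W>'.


t=13: phase=(7,7,17,17) vs β=9 → FL=S FR=S RL=W RR=W
t=23: phase=(17,17,7,7) vs β=9 → FL=W FR=W RL=S RR=S
t=26: phase=(0,0,10,10) vs β=9 → FL=S FR=S RL=W RR=W
t=28: phase=(2,2,12,12) vs β=9 → FL=S FR=S RL=W RR=W
t=31: phase=(5,5,15,15) vs β=9 → FL=S FR=S RL=W RR=W
t=38: phase=(12,12,2,2) vs β=9 → FL=W FR=W RL=S RR=S

t=13: FL=S FR=S RL=W RR=W
t=23: FL=W FR=W RL=S RR=S
t=26: FL=S FR=S RL=W RR=W
t=28: FL=S FR=S RL=W RR=W
t=31: FL=S FR=S RL=W RR=W
t=38: FL=W FR=W RL=S RR=S


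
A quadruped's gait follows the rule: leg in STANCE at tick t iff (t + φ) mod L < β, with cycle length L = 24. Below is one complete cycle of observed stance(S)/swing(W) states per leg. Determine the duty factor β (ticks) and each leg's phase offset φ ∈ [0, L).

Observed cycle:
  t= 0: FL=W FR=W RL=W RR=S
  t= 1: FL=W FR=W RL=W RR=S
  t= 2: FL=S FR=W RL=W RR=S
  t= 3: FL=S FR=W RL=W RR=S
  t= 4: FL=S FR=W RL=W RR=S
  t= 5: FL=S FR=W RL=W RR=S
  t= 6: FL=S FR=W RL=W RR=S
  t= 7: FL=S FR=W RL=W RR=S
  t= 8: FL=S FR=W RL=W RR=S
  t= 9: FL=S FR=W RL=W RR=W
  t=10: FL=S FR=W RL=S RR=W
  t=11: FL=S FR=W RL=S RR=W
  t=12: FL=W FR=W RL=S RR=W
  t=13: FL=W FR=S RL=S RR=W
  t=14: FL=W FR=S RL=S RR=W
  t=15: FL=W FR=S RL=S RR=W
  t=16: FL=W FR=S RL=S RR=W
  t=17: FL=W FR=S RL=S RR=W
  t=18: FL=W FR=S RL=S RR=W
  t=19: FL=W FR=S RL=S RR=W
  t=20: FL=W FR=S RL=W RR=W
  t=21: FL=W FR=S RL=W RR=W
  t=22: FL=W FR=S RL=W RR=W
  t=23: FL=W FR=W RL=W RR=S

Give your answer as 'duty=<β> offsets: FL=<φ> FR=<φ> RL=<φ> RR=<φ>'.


duty=10 offsets: FL=22 FR=11 RL=14 RR=1

duty β = stance ticks per leg = 10
FL: stance ticks = 10; W→S at t=2 → φ=22
FR: stance ticks = 10; W→S at t=13 → φ=11
RL: stance ticks = 10; W→S at t=10 → φ=14
RR: stance ticks = 10; W→S at t=23 → φ=1


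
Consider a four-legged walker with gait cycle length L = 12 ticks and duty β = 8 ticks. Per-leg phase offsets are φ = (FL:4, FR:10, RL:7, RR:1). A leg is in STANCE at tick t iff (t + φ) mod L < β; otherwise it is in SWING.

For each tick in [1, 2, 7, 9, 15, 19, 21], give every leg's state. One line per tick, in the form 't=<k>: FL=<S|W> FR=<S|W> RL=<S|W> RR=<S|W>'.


t=1: phase=(5,11,8,2) vs β=8 → FL=S FR=W RL=W RR=S
t=2: phase=(6,0,9,3) vs β=8 → FL=S FR=S RL=W RR=S
t=7: phase=(11,5,2,8) vs β=8 → FL=W FR=S RL=S RR=W
t=9: phase=(1,7,4,10) vs β=8 → FL=S FR=S RL=S RR=W
t=15: phase=(7,1,10,4) vs β=8 → FL=S FR=S RL=W RR=S
t=19: phase=(11,5,2,8) vs β=8 → FL=W FR=S RL=S RR=W
t=21: phase=(1,7,4,10) vs β=8 → FL=S FR=S RL=S RR=W

t=1: FL=S FR=W RL=W RR=S
t=2: FL=S FR=S RL=W RR=S
t=7: FL=W FR=S RL=S RR=W
t=9: FL=S FR=S RL=S RR=W
t=15: FL=S FR=S RL=W RR=S
t=19: FL=W FR=S RL=S RR=W
t=21: FL=S FR=S RL=S RR=W


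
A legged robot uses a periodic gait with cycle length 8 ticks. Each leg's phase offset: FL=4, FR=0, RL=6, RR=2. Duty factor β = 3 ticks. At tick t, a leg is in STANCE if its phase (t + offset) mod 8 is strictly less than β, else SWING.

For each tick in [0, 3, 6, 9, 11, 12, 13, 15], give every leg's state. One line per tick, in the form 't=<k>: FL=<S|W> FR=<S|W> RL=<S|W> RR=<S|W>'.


t=0: phase=(4,0,6,2) vs β=3 → FL=W FR=S RL=W RR=S
t=3: phase=(7,3,1,5) vs β=3 → FL=W FR=W RL=S RR=W
t=6: phase=(2,6,4,0) vs β=3 → FL=S FR=W RL=W RR=S
t=9: phase=(5,1,7,3) vs β=3 → FL=W FR=S RL=W RR=W
t=11: phase=(7,3,1,5) vs β=3 → FL=W FR=W RL=S RR=W
t=12: phase=(0,4,2,6) vs β=3 → FL=S FR=W RL=S RR=W
t=13: phase=(1,5,3,7) vs β=3 → FL=S FR=W RL=W RR=W
t=15: phase=(3,7,5,1) vs β=3 → FL=W FR=W RL=W RR=S

t=0: FL=W FR=S RL=W RR=S
t=3: FL=W FR=W RL=S RR=W
t=6: FL=S FR=W RL=W RR=S
t=9: FL=W FR=S RL=W RR=W
t=11: FL=W FR=W RL=S RR=W
t=12: FL=S FR=W RL=S RR=W
t=13: FL=S FR=W RL=W RR=W
t=15: FL=W FR=W RL=W RR=S


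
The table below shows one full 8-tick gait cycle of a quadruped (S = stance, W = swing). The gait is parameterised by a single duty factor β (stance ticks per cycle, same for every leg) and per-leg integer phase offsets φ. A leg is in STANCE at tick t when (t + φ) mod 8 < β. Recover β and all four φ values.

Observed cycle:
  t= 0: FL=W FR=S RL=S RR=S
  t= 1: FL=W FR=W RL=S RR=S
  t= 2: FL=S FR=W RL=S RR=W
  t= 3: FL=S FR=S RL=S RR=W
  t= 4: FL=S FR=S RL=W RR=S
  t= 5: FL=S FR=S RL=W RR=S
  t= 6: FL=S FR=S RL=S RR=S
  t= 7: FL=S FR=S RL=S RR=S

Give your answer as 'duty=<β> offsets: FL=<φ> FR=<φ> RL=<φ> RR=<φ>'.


duty=6 offsets: FL=6 FR=5 RL=2 RR=4

duty β = stance ticks per leg = 6
FL: stance ticks = 6; W→S at t=2 → φ=6
FR: stance ticks = 6; W→S at t=3 → φ=5
RL: stance ticks = 6; W→S at t=6 → φ=2
RR: stance ticks = 6; W→S at t=4 → φ=4


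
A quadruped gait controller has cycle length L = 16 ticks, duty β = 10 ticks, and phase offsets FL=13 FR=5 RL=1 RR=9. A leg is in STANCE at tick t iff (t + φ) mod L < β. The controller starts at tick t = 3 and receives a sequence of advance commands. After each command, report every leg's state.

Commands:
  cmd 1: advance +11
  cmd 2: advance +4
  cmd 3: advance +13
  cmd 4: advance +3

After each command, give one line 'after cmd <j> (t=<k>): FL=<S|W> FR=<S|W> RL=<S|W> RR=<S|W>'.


start t=3: FL=S FR=S RL=S RR=W
cmd 1: advance +11 → t=14, phase=(11,3,15,7) → FL=W FR=S RL=W RR=S
cmd 2: advance +4 → t=18, phase=(15,7,3,11) → FL=W FR=S RL=S RR=W
cmd 3: advance +13 → t=31, phase=(12,4,0,8) → FL=W FR=S RL=S RR=S
cmd 4: advance +3 → t=34, phase=(15,7,3,11) → FL=W FR=S RL=S RR=W

after cmd 1 (t=14): FL=W FR=S RL=W RR=S
after cmd 2 (t=18): FL=W FR=S RL=S RR=W
after cmd 3 (t=31): FL=W FR=S RL=S RR=S
after cmd 4 (t=34): FL=W FR=S RL=S RR=W


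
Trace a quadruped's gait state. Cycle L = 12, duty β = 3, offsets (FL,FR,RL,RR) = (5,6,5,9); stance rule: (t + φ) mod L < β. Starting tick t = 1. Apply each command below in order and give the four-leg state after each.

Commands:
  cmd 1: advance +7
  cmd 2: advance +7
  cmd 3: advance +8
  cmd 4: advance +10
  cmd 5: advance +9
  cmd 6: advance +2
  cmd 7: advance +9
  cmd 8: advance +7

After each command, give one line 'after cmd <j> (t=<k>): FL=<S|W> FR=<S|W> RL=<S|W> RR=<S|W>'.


after cmd 1 (t=8): FL=S FR=S RL=S RR=W
after cmd 2 (t=15): FL=W FR=W RL=W RR=S
after cmd 3 (t=23): FL=W FR=W RL=W RR=W
after cmd 4 (t=33): FL=S FR=W RL=S RR=W
after cmd 5 (t=42): FL=W FR=S RL=W RR=W
after cmd 6 (t=44): FL=S FR=S RL=S RR=W
after cmd 7 (t=53): FL=W FR=W RL=W RR=S
after cmd 8 (t=60): FL=W FR=W RL=W RR=W

start t=1: FL=W FR=W RL=W RR=W
cmd 1: advance +7 → t=8, phase=(1,2,1,5) → FL=S FR=S RL=S RR=W
cmd 2: advance +7 → t=15, phase=(8,9,8,0) → FL=W FR=W RL=W RR=S
cmd 3: advance +8 → t=23, phase=(4,5,4,8) → FL=W FR=W RL=W RR=W
cmd 4: advance +10 → t=33, phase=(2,3,2,6) → FL=S FR=W RL=S RR=W
cmd 5: advance +9 → t=42, phase=(11,0,11,3) → FL=W FR=S RL=W RR=W
cmd 6: advance +2 → t=44, phase=(1,2,1,5) → FL=S FR=S RL=S RR=W
cmd 7: advance +9 → t=53, phase=(10,11,10,2) → FL=W FR=W RL=W RR=S
cmd 8: advance +7 → t=60, phase=(5,6,5,9) → FL=W FR=W RL=W RR=W


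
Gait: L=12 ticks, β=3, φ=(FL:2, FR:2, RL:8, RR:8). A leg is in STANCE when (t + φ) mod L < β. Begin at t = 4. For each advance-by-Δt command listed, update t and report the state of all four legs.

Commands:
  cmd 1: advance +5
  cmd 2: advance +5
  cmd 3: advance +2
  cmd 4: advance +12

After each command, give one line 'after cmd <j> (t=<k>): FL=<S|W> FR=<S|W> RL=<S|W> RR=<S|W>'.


start t=4: FL=W FR=W RL=S RR=S
cmd 1: advance +5 → t=9, phase=(11,11,5,5) → FL=W FR=W RL=W RR=W
cmd 2: advance +5 → t=14, phase=(4,4,10,10) → FL=W FR=W RL=W RR=W
cmd 3: advance +2 → t=16, phase=(6,6,0,0) → FL=W FR=W RL=S RR=S
cmd 4: advance +12 → t=28, phase=(6,6,0,0) → FL=W FR=W RL=S RR=S

after cmd 1 (t=9): FL=W FR=W RL=W RR=W
after cmd 2 (t=14): FL=W FR=W RL=W RR=W
after cmd 3 (t=16): FL=W FR=W RL=S RR=S
after cmd 4 (t=28): FL=W FR=W RL=S RR=S


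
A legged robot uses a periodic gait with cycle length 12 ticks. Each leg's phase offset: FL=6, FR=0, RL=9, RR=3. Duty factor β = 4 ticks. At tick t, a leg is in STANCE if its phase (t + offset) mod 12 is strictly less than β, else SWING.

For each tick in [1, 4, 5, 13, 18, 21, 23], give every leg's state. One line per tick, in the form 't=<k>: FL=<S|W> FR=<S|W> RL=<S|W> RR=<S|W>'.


t=1: phase=(7,1,10,4) vs β=4 → FL=W FR=S RL=W RR=W
t=4: phase=(10,4,1,7) vs β=4 → FL=W FR=W RL=S RR=W
t=5: phase=(11,5,2,8) vs β=4 → FL=W FR=W RL=S RR=W
t=13: phase=(7,1,10,4) vs β=4 → FL=W FR=S RL=W RR=W
t=18: phase=(0,6,3,9) vs β=4 → FL=S FR=W RL=S RR=W
t=21: phase=(3,9,6,0) vs β=4 → FL=S FR=W RL=W RR=S
t=23: phase=(5,11,8,2) vs β=4 → FL=W FR=W RL=W RR=S

t=1: FL=W FR=S RL=W RR=W
t=4: FL=W FR=W RL=S RR=W
t=5: FL=W FR=W RL=S RR=W
t=13: FL=W FR=S RL=W RR=W
t=18: FL=S FR=W RL=S RR=W
t=21: FL=S FR=W RL=W RR=S
t=23: FL=W FR=W RL=W RR=S


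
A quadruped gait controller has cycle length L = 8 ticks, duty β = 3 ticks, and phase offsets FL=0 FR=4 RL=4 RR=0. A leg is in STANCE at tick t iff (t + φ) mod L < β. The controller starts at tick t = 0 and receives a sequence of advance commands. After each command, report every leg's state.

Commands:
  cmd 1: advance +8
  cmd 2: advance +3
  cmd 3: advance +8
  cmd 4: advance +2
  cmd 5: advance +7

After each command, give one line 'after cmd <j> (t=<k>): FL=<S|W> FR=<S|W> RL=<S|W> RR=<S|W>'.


after cmd 1 (t=8): FL=S FR=W RL=W RR=S
after cmd 2 (t=11): FL=W FR=W RL=W RR=W
after cmd 3 (t=19): FL=W FR=W RL=W RR=W
after cmd 4 (t=21): FL=W FR=S RL=S RR=W
after cmd 5 (t=28): FL=W FR=S RL=S RR=W

start t=0: FL=S FR=W RL=W RR=S
cmd 1: advance +8 → t=8, phase=(0,4,4,0) → FL=S FR=W RL=W RR=S
cmd 2: advance +3 → t=11, phase=(3,7,7,3) → FL=W FR=W RL=W RR=W
cmd 3: advance +8 → t=19, phase=(3,7,7,3) → FL=W FR=W RL=W RR=W
cmd 4: advance +2 → t=21, phase=(5,1,1,5) → FL=W FR=S RL=S RR=W
cmd 5: advance +7 → t=28, phase=(4,0,0,4) → FL=W FR=S RL=S RR=W


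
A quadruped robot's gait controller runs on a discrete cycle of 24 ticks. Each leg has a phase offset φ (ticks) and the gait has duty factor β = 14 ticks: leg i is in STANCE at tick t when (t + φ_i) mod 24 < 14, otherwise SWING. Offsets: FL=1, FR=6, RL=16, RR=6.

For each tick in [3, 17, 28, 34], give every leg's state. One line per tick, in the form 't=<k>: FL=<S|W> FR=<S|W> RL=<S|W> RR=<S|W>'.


t=3: phase=(4,9,19,9) vs β=14 → FL=S FR=S RL=W RR=S
t=17: phase=(18,23,9,23) vs β=14 → FL=W FR=W RL=S RR=W
t=28: phase=(5,10,20,10) vs β=14 → FL=S FR=S RL=W RR=S
t=34: phase=(11,16,2,16) vs β=14 → FL=S FR=W RL=S RR=W

t=3: FL=S FR=S RL=W RR=S
t=17: FL=W FR=W RL=S RR=W
t=28: FL=S FR=S RL=W RR=S
t=34: FL=S FR=W RL=S RR=W


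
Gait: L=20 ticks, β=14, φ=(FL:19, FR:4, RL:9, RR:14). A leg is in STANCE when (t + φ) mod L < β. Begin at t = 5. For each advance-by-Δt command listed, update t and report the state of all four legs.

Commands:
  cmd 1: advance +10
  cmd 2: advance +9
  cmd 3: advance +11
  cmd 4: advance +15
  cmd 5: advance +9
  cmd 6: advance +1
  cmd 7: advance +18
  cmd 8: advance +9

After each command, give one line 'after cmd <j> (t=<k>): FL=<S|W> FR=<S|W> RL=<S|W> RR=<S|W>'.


after cmd 1 (t=15): FL=W FR=W RL=S RR=S
after cmd 2 (t=24): FL=S FR=S RL=S RR=W
after cmd 3 (t=35): FL=W FR=W RL=S RR=S
after cmd 4 (t=50): FL=S FR=W RL=W RR=S
after cmd 5 (t=59): FL=W FR=S RL=S RR=S
after cmd 6 (t=60): FL=W FR=S RL=S RR=W
after cmd 7 (t=78): FL=W FR=S RL=S RR=S
after cmd 8 (t=87): FL=S FR=S RL=W RR=S

start t=5: FL=S FR=S RL=W RR=W
cmd 1: advance +10 → t=15, phase=(14,19,4,9) → FL=W FR=W RL=S RR=S
cmd 2: advance +9 → t=24, phase=(3,8,13,18) → FL=S FR=S RL=S RR=W
cmd 3: advance +11 → t=35, phase=(14,19,4,9) → FL=W FR=W RL=S RR=S
cmd 4: advance +15 → t=50, phase=(9,14,19,4) → FL=S FR=W RL=W RR=S
cmd 5: advance +9 → t=59, phase=(18,3,8,13) → FL=W FR=S RL=S RR=S
cmd 6: advance +1 → t=60, phase=(19,4,9,14) → FL=W FR=S RL=S RR=W
cmd 7: advance +18 → t=78, phase=(17,2,7,12) → FL=W FR=S RL=S RR=S
cmd 8: advance +9 → t=87, phase=(6,11,16,1) → FL=S FR=S RL=W RR=S


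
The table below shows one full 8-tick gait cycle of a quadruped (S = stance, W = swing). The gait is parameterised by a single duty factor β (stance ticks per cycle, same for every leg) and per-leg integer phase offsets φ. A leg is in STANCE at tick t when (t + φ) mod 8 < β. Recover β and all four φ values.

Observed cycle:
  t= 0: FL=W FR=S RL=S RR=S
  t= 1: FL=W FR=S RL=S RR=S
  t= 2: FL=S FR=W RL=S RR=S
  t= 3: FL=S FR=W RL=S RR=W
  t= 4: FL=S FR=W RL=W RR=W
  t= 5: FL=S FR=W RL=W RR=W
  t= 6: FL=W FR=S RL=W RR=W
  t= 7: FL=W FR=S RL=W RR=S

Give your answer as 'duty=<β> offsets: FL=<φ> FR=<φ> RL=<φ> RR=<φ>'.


duty=4 offsets: FL=6 FR=2 RL=0 RR=1

duty β = stance ticks per leg = 4
FL: stance ticks = 4; W→S at t=2 → φ=6
FR: stance ticks = 4; W→S at t=6 → φ=2
RL: stance ticks = 4; W→S at t=0 → φ=0
RR: stance ticks = 4; W→S at t=7 → φ=1


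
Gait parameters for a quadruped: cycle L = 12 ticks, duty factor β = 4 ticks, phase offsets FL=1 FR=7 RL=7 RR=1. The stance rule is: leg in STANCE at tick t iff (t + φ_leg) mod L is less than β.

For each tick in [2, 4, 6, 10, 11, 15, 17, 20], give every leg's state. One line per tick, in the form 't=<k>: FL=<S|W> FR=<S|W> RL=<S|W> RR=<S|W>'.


t=2: FL=S FR=W RL=W RR=S
t=4: FL=W FR=W RL=W RR=W
t=6: FL=W FR=S RL=S RR=W
t=10: FL=W FR=W RL=W RR=W
t=11: FL=S FR=W RL=W RR=S
t=15: FL=W FR=W RL=W RR=W
t=17: FL=W FR=S RL=S RR=W
t=20: FL=W FR=S RL=S RR=W

t=2: phase=(3,9,9,3) vs β=4 → FL=S FR=W RL=W RR=S
t=4: phase=(5,11,11,5) vs β=4 → FL=W FR=W RL=W RR=W
t=6: phase=(7,1,1,7) vs β=4 → FL=W FR=S RL=S RR=W
t=10: phase=(11,5,5,11) vs β=4 → FL=W FR=W RL=W RR=W
t=11: phase=(0,6,6,0) vs β=4 → FL=S FR=W RL=W RR=S
t=15: phase=(4,10,10,4) vs β=4 → FL=W FR=W RL=W RR=W
t=17: phase=(6,0,0,6) vs β=4 → FL=W FR=S RL=S RR=W
t=20: phase=(9,3,3,9) vs β=4 → FL=W FR=S RL=S RR=W


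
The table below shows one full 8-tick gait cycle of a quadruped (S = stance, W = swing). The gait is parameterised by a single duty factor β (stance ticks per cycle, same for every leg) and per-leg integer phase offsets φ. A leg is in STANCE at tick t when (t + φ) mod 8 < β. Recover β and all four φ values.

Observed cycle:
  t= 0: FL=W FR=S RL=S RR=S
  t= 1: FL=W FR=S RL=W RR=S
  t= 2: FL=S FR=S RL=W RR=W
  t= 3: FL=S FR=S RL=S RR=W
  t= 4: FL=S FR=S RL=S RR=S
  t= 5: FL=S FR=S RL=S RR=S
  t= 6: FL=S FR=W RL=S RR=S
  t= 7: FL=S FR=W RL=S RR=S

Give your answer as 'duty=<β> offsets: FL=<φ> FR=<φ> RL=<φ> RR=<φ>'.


duty β = stance ticks per leg = 6
FL: stance ticks = 6; W→S at t=2 → φ=6
FR: stance ticks = 6; W→S at t=0 → φ=0
RL: stance ticks = 6; W→S at t=3 → φ=5
RR: stance ticks = 6; W→S at t=4 → φ=4

duty=6 offsets: FL=6 FR=0 RL=5 RR=4


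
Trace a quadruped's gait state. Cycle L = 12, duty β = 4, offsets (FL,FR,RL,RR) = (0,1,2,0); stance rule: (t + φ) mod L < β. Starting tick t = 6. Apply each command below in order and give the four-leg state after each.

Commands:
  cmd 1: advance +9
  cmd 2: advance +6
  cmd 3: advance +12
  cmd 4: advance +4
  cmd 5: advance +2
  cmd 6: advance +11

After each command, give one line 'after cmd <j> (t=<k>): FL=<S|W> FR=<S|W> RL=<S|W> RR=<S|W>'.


start t=6: FL=W FR=W RL=W RR=W
cmd 1: advance +9 → t=15, phase=(3,4,5,3) → FL=S FR=W RL=W RR=S
cmd 2: advance +6 → t=21, phase=(9,10,11,9) → FL=W FR=W RL=W RR=W
cmd 3: advance +12 → t=33, phase=(9,10,11,9) → FL=W FR=W RL=W RR=W
cmd 4: advance +4 → t=37, phase=(1,2,3,1) → FL=S FR=S RL=S RR=S
cmd 5: advance +2 → t=39, phase=(3,4,5,3) → FL=S FR=W RL=W RR=S
cmd 6: advance +11 → t=50, phase=(2,3,4,2) → FL=S FR=S RL=W RR=S

after cmd 1 (t=15): FL=S FR=W RL=W RR=S
after cmd 2 (t=21): FL=W FR=W RL=W RR=W
after cmd 3 (t=33): FL=W FR=W RL=W RR=W
after cmd 4 (t=37): FL=S FR=S RL=S RR=S
after cmd 5 (t=39): FL=S FR=W RL=W RR=S
after cmd 6 (t=50): FL=S FR=S RL=W RR=S


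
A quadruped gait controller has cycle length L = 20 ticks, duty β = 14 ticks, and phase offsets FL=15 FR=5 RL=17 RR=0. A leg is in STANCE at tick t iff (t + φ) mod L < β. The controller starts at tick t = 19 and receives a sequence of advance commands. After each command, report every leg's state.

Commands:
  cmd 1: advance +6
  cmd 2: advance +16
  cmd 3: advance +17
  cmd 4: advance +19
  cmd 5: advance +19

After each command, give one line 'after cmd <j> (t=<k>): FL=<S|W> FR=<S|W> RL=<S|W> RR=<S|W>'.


start t=19: FL=W FR=S RL=W RR=W
cmd 1: advance +6 → t=25, phase=(0,10,2,5) → FL=S FR=S RL=S RR=S
cmd 2: advance +16 → t=41, phase=(16,6,18,1) → FL=W FR=S RL=W RR=S
cmd 3: advance +17 → t=58, phase=(13,3,15,18) → FL=S FR=S RL=W RR=W
cmd 4: advance +19 → t=77, phase=(12,2,14,17) → FL=S FR=S RL=W RR=W
cmd 5: advance +19 → t=96, phase=(11,1,13,16) → FL=S FR=S RL=S RR=W

after cmd 1 (t=25): FL=S FR=S RL=S RR=S
after cmd 2 (t=41): FL=W FR=S RL=W RR=S
after cmd 3 (t=58): FL=S FR=S RL=W RR=W
after cmd 4 (t=77): FL=S FR=S RL=W RR=W
after cmd 5 (t=96): FL=S FR=S RL=S RR=W


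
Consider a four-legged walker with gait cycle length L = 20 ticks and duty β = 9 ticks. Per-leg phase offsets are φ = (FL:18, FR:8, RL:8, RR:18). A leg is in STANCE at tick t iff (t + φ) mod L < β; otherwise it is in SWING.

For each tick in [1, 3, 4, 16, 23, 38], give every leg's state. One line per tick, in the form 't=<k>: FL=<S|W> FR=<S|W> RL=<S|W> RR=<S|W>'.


t=1: FL=W FR=W RL=W RR=W
t=3: FL=S FR=W RL=W RR=S
t=4: FL=S FR=W RL=W RR=S
t=16: FL=W FR=S RL=S RR=W
t=23: FL=S FR=W RL=W RR=S
t=38: FL=W FR=S RL=S RR=W

t=1: phase=(19,9,9,19) vs β=9 → FL=W FR=W RL=W RR=W
t=3: phase=(1,11,11,1) vs β=9 → FL=S FR=W RL=W RR=S
t=4: phase=(2,12,12,2) vs β=9 → FL=S FR=W RL=W RR=S
t=16: phase=(14,4,4,14) vs β=9 → FL=W FR=S RL=S RR=W
t=23: phase=(1,11,11,1) vs β=9 → FL=S FR=W RL=W RR=S
t=38: phase=(16,6,6,16) vs β=9 → FL=W FR=S RL=S RR=W


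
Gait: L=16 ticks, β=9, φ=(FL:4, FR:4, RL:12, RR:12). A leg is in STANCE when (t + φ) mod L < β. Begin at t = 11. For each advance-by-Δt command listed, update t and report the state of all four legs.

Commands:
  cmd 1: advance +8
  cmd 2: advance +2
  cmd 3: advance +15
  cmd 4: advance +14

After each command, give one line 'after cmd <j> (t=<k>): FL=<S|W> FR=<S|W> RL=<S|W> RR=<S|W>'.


start t=11: FL=W FR=W RL=S RR=S
cmd 1: advance +8 → t=19, phase=(7,7,15,15) → FL=S FR=S RL=W RR=W
cmd 2: advance +2 → t=21, phase=(9,9,1,1) → FL=W FR=W RL=S RR=S
cmd 3: advance +15 → t=36, phase=(8,8,0,0) → FL=S FR=S RL=S RR=S
cmd 4: advance +14 → t=50, phase=(6,6,14,14) → FL=S FR=S RL=W RR=W

after cmd 1 (t=19): FL=S FR=S RL=W RR=W
after cmd 2 (t=21): FL=W FR=W RL=S RR=S
after cmd 3 (t=36): FL=S FR=S RL=S RR=S
after cmd 4 (t=50): FL=S FR=S RL=W RR=W
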